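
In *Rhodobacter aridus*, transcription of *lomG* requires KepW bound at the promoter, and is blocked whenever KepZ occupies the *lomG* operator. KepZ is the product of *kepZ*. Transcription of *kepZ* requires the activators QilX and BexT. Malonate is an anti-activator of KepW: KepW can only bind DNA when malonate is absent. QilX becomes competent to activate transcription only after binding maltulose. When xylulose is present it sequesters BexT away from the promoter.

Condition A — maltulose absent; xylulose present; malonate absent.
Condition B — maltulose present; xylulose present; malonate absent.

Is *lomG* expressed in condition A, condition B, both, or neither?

Condition A:
Maltulose is absent, so QilX is inactive.
Xylulose is present, so BexT is inactive.
Required activator QilX is absent, so *kepZ* is not transcribed.
So KepZ is not produced.
Malonate is absent, so KepW is active.
No repressor is bound and KepW is active, so *lomG* is transcribed.
→ *lomG* is ON in A.
Condition B:
Maltulose is present, so QilX is active.
Xylulose is present, so BexT is inactive.
Required activator BexT is absent, so *kepZ* is not transcribed.
So KepZ is not produced.
Malonate is absent, so KepW is active.
No repressor is bound and KepW is active, so *lomG* is transcribed.
→ *lomG* is ON in B.

both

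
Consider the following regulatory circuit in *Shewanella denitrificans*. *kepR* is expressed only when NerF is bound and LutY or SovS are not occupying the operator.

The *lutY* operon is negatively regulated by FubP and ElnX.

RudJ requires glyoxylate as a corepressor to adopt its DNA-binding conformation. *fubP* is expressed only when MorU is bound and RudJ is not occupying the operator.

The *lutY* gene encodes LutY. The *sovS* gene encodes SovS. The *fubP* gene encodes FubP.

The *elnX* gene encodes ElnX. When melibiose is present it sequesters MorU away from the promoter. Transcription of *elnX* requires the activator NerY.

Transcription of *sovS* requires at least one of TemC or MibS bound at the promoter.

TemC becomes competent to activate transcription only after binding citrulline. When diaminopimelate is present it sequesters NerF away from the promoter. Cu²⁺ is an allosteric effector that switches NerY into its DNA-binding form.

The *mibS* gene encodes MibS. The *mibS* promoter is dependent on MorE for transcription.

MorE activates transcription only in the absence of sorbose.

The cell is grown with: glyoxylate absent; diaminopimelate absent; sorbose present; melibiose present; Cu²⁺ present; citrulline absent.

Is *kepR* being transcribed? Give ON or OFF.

ON

Melibiose is present, so MorU is inactive.
Glyoxylate is absent, so RudJ is inactive.
Required activator MorU is absent, so *fubP* is not transcribed.
So FubP is not produced.
Cu²⁺ is present, so NerY is active.
No repressor is bound and NerY is active, so *elnX* is transcribed.
So ElnX is produced and active.
With repressor ElnX bound, *lutY* is not transcribed.
So LutY is not produced.
Citrulline is absent, so TemC is inactive.
Sorbose is present, so MorE is inactive.
Required activator MorE is absent, so *mibS* is not transcribed.
So MibS is not produced.
No activator is available at the *sovS* promoter, so *sovS* is not transcribed.
So SovS is not produced.
Diaminopimelate is absent, so NerF is active.
No repressor is bound and NerF is active, so *kepR* is transcribed.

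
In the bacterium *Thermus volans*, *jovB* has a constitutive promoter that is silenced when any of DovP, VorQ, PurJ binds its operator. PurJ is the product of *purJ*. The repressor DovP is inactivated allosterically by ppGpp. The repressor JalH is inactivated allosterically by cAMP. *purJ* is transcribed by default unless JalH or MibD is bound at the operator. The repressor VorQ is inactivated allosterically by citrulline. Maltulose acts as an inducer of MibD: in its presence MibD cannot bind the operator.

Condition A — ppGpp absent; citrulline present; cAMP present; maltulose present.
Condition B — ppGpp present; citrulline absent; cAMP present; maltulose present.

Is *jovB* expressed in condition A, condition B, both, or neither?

Condition A:
ppGpp is absent, so DovP is active.
Citrulline is present, so VorQ is inactive.
cAMP is present, so JalH is inactive.
Maltulose is present, so MibD is inactive.
With no repressor bound, *purJ* is transcribed.
So PurJ is produced and active.
With repressor DovP bound, *jovB* is not transcribed.
→ *jovB* is OFF in A.
Condition B:
ppGpp is present, so DovP is inactive.
Citrulline is absent, so VorQ is active.
cAMP is present, so JalH is inactive.
Maltulose is present, so MibD is inactive.
With no repressor bound, *purJ* is transcribed.
So PurJ is produced and active.
With repressor VorQ bound, *jovB* is not transcribed.
→ *jovB* is OFF in B.

neither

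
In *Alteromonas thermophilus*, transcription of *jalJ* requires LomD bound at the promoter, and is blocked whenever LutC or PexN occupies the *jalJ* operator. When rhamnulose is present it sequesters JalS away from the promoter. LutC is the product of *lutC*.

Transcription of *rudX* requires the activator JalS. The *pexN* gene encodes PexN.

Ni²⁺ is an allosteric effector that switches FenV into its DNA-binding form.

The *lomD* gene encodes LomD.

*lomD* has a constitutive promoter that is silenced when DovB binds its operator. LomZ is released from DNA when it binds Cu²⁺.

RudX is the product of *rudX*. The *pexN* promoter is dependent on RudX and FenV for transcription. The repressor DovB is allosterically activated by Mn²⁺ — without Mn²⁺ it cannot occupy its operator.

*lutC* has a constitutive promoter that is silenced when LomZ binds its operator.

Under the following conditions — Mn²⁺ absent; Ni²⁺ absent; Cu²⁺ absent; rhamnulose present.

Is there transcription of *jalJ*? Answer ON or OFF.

ON

Mn²⁺ is absent, so DovB is inactive.
With no repressor bound, *lomD* is transcribed.
So LomD is produced and active.
Cu²⁺ is absent, so LomZ is active.
With repressor LomZ bound, *lutC* is not transcribed.
So LutC is not produced.
Rhamnulose is present, so JalS is inactive.
Required activator JalS is absent, so *rudX* is not transcribed.
So RudX is not produced.
Ni²⁺ is absent, so FenV is inactive.
Required activator RudX is absent, so *pexN* is not transcribed.
So PexN is not produced.
No repressor is bound and LomD is active, so *jalJ* is transcribed.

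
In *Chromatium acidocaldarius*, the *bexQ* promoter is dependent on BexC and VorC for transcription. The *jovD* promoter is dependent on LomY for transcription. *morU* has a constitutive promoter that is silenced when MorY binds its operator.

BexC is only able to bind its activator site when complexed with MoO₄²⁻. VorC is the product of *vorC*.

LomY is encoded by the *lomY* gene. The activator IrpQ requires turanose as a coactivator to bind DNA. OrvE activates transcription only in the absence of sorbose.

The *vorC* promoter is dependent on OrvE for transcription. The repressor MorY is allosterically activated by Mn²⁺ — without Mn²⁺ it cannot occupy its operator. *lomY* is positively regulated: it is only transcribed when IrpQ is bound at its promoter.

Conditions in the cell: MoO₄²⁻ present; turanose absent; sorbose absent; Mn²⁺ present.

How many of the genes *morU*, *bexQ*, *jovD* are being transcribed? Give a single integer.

1

Mn²⁺ is present, so MorY is active.
With repressor MorY bound, *morU* is not transcribed.
→ *morU* is OFF.
MoO₄²⁻ is present, so BexC is active.
Sorbose is absent, so OrvE is active.
No repressor is bound and OrvE is active, so *vorC* is transcribed.
So VorC is produced and active.
No repressor is bound and BexC and VorC are active, so *bexQ* is transcribed.
→ *bexQ* is ON.
Turanose is absent, so IrpQ is inactive.
Required activator IrpQ is absent, so *lomY* is not transcribed.
So LomY is not produced.
Required activator LomY is absent, so *jovD* is not transcribed.
→ *jovD* is OFF.
1 of the 3 genes is transcribed.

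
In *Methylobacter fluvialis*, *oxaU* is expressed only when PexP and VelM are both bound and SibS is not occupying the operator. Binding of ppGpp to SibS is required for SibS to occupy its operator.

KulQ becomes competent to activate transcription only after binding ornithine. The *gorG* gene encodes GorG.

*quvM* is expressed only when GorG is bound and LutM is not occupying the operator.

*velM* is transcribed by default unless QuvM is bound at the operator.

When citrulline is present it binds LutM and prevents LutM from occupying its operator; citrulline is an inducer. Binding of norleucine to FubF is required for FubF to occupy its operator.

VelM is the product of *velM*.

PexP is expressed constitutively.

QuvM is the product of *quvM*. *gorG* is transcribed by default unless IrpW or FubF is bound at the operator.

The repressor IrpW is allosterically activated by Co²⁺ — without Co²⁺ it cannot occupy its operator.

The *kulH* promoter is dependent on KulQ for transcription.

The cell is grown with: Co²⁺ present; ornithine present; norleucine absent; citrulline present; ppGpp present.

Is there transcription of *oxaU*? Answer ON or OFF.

OFF

PexP is produced constitutively and is active.
ppGpp is present, so SibS is active.
Citrulline is present, so LutM is inactive.
Co²⁺ is present, so IrpW is active.
Norleucine is absent, so FubF is inactive.
With repressor IrpW bound, *gorG* is not transcribed.
So GorG is not produced.
Required activator GorG is absent, so *quvM* is not transcribed.
So QuvM is not produced.
With no repressor bound, *velM* is transcribed.
So VelM is produced and active.
With repressor SibS bound, *oxaU* is not transcribed.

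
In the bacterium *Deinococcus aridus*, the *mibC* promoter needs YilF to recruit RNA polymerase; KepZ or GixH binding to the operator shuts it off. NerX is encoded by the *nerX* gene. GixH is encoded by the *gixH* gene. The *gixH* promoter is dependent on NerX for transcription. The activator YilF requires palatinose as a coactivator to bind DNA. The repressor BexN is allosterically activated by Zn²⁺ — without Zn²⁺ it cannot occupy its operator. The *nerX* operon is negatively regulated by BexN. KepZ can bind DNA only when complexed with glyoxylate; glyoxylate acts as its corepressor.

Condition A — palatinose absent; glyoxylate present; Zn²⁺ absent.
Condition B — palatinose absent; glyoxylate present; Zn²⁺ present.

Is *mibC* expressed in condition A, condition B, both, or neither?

Condition A:
Palatinose is absent, so YilF is inactive.
Glyoxylate is present, so KepZ is active.
Zn²⁺ is absent, so BexN is inactive.
With no repressor bound, *nerX* is transcribed.
So NerX is produced and active.
No repressor is bound and NerX is active, so *gixH* is transcribed.
So GixH is produced and active.
With repressor KepZ bound, *mibC* is not transcribed.
→ *mibC* is OFF in A.
Condition B:
Palatinose is absent, so YilF is inactive.
Glyoxylate is present, so KepZ is active.
Zn²⁺ is present, so BexN is active.
With repressor BexN bound, *nerX* is not transcribed.
So NerX is not produced.
Required activator NerX is absent, so *gixH* is not transcribed.
So GixH is not produced.
With repressor KepZ bound, *mibC* is not transcribed.
→ *mibC* is OFF in B.

neither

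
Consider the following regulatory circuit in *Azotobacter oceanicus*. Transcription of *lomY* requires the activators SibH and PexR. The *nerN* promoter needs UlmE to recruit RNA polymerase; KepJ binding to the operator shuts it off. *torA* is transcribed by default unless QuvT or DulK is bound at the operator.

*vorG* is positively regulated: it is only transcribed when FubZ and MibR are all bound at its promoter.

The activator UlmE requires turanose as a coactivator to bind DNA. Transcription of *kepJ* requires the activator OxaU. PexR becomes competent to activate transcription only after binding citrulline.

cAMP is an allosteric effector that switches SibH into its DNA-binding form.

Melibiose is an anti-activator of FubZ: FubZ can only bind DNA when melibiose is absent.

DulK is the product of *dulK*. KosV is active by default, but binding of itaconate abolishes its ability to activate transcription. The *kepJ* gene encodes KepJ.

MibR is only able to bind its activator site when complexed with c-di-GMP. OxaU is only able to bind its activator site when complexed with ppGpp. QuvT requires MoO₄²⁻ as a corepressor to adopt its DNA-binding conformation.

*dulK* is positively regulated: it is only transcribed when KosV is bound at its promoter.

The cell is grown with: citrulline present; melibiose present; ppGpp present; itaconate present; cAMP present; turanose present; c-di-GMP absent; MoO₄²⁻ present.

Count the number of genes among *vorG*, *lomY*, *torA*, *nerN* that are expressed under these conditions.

Melibiose is present, so FubZ is inactive.
c-di-GMP is absent, so MibR is inactive.
Required activator FubZ is absent, so *vorG* is not transcribed.
→ *vorG* is OFF.
cAMP is present, so SibH is active.
Citrulline is present, so PexR is active.
No repressor is bound and SibH and PexR are active, so *lomY* is transcribed.
→ *lomY* is ON.
MoO₄²⁻ is present, so QuvT is active.
Itaconate is present, so KosV is inactive.
Required activator KosV is absent, so *dulK* is not transcribed.
So DulK is not produced.
With repressor QuvT bound, *torA* is not transcribed.
→ *torA* is OFF.
ppGpp is present, so OxaU is active.
No repressor is bound and OxaU is active, so *kepJ* is transcribed.
So KepJ is produced and active.
Turanose is present, so UlmE is active.
With repressor KepJ bound, *nerN* is not transcribed.
→ *nerN* is OFF.
1 of the 4 genes is transcribed.

1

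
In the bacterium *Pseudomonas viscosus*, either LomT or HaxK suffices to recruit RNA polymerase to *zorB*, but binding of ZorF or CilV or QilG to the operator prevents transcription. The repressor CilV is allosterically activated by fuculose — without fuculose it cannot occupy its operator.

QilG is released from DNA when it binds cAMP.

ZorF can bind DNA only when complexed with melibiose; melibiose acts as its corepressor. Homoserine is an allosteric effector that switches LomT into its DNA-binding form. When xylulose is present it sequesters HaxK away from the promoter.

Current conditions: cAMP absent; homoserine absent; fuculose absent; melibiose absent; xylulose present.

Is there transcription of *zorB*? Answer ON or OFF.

Melibiose is absent, so ZorF is inactive.
Fuculose is absent, so CilV is inactive.
cAMP is absent, so QilG is active.
Homoserine is absent, so LomT is inactive.
Xylulose is present, so HaxK is inactive.
With repressor QilG bound, *zorB* is not transcribed.

OFF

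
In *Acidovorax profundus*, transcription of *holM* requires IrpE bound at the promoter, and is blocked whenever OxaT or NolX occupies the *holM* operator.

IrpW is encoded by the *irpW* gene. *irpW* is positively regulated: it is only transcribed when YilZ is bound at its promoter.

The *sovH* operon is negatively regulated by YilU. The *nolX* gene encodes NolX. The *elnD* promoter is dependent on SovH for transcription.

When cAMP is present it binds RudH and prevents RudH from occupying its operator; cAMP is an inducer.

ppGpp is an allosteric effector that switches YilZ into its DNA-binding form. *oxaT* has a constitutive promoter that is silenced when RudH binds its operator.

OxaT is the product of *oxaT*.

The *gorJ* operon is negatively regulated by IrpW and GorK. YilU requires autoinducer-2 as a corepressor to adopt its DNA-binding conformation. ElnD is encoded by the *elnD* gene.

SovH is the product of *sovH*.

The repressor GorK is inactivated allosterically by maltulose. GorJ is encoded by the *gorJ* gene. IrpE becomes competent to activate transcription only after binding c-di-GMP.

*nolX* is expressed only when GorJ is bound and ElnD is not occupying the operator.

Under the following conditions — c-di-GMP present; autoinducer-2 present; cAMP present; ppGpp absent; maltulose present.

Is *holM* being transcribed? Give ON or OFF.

cAMP is present, so RudH is inactive.
With no repressor bound, *oxaT* is transcribed.
So OxaT is produced and active.
Autoinducer-2 is present, so YilU is active.
With repressor YilU bound, *sovH* is not transcribed.
So SovH is not produced.
Required activator SovH is absent, so *elnD* is not transcribed.
So ElnD is not produced.
ppGpp is absent, so YilZ is inactive.
Required activator YilZ is absent, so *irpW* is not transcribed.
So IrpW is not produced.
Maltulose is present, so GorK is inactive.
With no repressor bound, *gorJ* is transcribed.
So GorJ is produced and active.
No repressor is bound and GorJ is active, so *nolX* is transcribed.
So NolX is produced and active.
c-di-GMP is present, so IrpE is active.
With repressor OxaT bound, *holM* is not transcribed.

OFF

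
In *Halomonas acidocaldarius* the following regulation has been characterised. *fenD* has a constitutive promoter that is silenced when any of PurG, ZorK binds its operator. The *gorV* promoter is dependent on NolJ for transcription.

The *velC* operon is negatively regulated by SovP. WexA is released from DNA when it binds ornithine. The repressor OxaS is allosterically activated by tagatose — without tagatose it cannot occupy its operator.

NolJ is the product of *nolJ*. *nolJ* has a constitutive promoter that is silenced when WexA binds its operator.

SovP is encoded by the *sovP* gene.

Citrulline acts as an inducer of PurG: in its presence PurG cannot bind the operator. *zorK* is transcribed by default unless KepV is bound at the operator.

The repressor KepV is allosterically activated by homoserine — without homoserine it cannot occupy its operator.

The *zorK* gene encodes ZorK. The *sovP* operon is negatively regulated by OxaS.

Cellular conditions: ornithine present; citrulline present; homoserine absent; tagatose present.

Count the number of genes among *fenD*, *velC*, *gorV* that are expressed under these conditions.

Citrulline is present, so PurG is inactive.
Homoserine is absent, so KepV is inactive.
With no repressor bound, *zorK* is transcribed.
So ZorK is produced and active.
With repressor ZorK bound, *fenD* is not transcribed.
→ *fenD* is OFF.
Tagatose is present, so OxaS is active.
With repressor OxaS bound, *sovP* is not transcribed.
So SovP is not produced.
With no repressor bound, *velC* is transcribed.
→ *velC* is ON.
Ornithine is present, so WexA is inactive.
With no repressor bound, *nolJ* is transcribed.
So NolJ is produced and active.
No repressor is bound and NolJ is active, so *gorV* is transcribed.
→ *gorV* is ON.
2 of the 3 genes are transcribed.

2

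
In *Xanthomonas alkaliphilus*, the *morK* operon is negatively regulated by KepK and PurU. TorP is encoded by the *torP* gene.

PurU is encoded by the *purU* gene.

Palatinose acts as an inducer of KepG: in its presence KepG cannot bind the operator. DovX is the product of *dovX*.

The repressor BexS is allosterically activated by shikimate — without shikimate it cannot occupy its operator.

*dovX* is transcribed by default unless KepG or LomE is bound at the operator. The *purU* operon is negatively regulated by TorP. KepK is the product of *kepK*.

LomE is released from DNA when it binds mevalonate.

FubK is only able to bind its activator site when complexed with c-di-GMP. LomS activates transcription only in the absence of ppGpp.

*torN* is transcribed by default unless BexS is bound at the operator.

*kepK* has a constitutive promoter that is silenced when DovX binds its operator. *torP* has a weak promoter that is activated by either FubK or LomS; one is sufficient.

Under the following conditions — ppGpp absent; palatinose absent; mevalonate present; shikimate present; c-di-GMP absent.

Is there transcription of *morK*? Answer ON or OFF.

Palatinose is absent, so KepG is active.
Mevalonate is present, so LomE is inactive.
With repressor KepG bound, *dovX* is not transcribed.
So DovX is not produced.
With no repressor bound, *kepK* is transcribed.
So KepK is produced and active.
c-di-GMP is absent, so FubK is inactive.
ppGpp is absent, so LomS is active.
Activator LomS is present, so *torP* is transcribed.
So TorP is produced and active.
With repressor TorP bound, *purU* is not transcribed.
So PurU is not produced.
With repressor KepK bound, *morK* is not transcribed.

OFF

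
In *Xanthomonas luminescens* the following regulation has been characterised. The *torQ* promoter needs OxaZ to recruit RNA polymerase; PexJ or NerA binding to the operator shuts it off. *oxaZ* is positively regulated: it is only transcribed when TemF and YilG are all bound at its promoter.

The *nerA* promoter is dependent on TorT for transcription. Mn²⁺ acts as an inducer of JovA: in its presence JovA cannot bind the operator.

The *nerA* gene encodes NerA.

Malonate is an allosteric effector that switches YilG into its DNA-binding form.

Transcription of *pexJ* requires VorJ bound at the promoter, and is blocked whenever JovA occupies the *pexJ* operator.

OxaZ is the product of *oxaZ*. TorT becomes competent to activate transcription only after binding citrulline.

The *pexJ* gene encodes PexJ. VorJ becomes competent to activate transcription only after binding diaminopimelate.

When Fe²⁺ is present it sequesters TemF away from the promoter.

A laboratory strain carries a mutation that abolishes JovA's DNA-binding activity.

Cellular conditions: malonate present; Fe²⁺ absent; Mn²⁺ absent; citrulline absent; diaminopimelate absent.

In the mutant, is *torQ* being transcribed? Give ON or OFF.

JovA is non-functional in this strain, so it has no effect.
Diaminopimelate is absent, so VorJ is inactive.
Required activator VorJ is absent, so *pexJ* is not transcribed.
So PexJ is not produced.
Fe²⁺ is absent, so TemF is active.
Malonate is present, so YilG is active.
No repressor is bound and TemF and YilG are active, so *oxaZ* is transcribed.
So OxaZ is produced and active.
Citrulline is absent, so TorT is inactive.
Required activator TorT is absent, so *nerA* is not transcribed.
So NerA is not produced.
No repressor is bound and OxaZ is active, so *torQ* is transcribed.

ON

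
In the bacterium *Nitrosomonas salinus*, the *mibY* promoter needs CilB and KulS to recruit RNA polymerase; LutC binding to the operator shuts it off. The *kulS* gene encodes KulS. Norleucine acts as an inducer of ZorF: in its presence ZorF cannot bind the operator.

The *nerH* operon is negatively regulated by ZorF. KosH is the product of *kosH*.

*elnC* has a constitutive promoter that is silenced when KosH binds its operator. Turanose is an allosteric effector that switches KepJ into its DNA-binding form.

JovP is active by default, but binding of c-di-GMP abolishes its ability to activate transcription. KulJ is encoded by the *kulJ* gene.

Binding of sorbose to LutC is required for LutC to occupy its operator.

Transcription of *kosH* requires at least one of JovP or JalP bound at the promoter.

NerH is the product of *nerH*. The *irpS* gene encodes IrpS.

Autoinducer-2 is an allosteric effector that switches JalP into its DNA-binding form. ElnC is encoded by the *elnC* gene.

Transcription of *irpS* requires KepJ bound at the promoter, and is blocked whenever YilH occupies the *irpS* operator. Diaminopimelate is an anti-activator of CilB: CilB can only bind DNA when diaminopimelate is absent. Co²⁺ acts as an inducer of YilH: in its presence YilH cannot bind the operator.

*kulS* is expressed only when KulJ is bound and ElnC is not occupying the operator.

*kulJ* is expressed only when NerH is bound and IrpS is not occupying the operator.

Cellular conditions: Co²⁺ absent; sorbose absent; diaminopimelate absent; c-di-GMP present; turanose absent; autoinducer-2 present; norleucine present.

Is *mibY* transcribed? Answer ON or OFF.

Sorbose is absent, so LutC is inactive.
Diaminopimelate is absent, so CilB is active.
c-di-GMP is present, so JovP is inactive.
Autoinducer-2 is present, so JalP is active.
Activator JalP is present, so *kosH* is transcribed.
So KosH is produced and active.
With repressor KosH bound, *elnC* is not transcribed.
So ElnC is not produced.
Turanose is absent, so KepJ is inactive.
Co²⁺ is absent, so YilH is active.
With repressor YilH bound, *irpS* is not transcribed.
So IrpS is not produced.
Norleucine is present, so ZorF is inactive.
With no repressor bound, *nerH* is transcribed.
So NerH is produced and active.
No repressor is bound and NerH is active, so *kulJ* is transcribed.
So KulJ is produced and active.
No repressor is bound and KulJ is active, so *kulS* is transcribed.
So KulS is produced and active.
No repressor is bound and CilB and KulS are active, so *mibY* is transcribed.

ON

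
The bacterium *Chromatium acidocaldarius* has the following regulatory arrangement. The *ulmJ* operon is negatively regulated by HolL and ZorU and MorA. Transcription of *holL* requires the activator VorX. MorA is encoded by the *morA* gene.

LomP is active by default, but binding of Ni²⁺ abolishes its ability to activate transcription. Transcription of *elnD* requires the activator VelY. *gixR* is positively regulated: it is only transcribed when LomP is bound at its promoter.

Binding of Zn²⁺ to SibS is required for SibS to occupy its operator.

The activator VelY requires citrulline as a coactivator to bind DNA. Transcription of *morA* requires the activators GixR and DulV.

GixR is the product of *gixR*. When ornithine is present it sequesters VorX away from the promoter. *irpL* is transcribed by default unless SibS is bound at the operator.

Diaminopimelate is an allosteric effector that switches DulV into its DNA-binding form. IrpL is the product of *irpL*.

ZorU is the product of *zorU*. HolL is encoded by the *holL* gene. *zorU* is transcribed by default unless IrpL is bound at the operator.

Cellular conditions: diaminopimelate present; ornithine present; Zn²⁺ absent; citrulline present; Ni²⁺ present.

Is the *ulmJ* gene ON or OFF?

Ornithine is present, so VorX is inactive.
Required activator VorX is absent, so *holL* is not transcribed.
So HolL is not produced.
Zn²⁺ is absent, so SibS is inactive.
With no repressor bound, *irpL* is transcribed.
So IrpL is produced and active.
With repressor IrpL bound, *zorU* is not transcribed.
So ZorU is not produced.
Ni²⁺ is present, so LomP is inactive.
Required activator LomP is absent, so *gixR* is not transcribed.
So GixR is not produced.
Diaminopimelate is present, so DulV is active.
Required activator GixR is absent, so *morA* is not transcribed.
So MorA is not produced.
With no repressor bound, *ulmJ* is transcribed.

ON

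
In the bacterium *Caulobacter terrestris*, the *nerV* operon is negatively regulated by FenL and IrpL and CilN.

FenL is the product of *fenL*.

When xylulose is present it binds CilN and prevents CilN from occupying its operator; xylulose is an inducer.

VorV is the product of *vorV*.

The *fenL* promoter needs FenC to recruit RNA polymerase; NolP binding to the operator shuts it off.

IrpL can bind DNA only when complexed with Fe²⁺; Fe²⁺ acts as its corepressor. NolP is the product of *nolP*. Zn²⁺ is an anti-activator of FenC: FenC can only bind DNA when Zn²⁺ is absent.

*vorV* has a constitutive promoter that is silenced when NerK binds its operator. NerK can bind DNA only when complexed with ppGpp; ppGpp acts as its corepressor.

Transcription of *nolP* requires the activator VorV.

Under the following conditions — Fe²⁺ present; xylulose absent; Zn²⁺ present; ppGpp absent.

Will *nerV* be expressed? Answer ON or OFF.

ppGpp is absent, so NerK is inactive.
With no repressor bound, *vorV* is transcribed.
So VorV is produced and active.
No repressor is bound and VorV is active, so *nolP* is transcribed.
So NolP is produced and active.
Zn²⁺ is present, so FenC is inactive.
With repressor NolP bound, *fenL* is not transcribed.
So FenL is not produced.
Fe²⁺ is present, so IrpL is active.
Xylulose is absent, so CilN is active.
With repressor IrpL bound, *nerV* is not transcribed.

OFF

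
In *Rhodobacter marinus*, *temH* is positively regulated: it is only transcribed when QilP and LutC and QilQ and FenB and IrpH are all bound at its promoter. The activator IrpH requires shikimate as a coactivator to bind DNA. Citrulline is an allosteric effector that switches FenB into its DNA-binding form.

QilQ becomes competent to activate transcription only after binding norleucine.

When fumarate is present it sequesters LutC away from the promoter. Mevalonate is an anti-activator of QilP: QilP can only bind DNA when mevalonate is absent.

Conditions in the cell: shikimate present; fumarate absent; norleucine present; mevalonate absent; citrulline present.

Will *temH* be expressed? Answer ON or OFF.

Mevalonate is absent, so QilP is active.
Fumarate is absent, so LutC is active.
Norleucine is present, so QilQ is active.
Citrulline is present, so FenB is active.
Shikimate is present, so IrpH is active.
No repressor is bound and QilP and LutC and QilQ and FenB and IrpH are active, so *temH* is transcribed.

ON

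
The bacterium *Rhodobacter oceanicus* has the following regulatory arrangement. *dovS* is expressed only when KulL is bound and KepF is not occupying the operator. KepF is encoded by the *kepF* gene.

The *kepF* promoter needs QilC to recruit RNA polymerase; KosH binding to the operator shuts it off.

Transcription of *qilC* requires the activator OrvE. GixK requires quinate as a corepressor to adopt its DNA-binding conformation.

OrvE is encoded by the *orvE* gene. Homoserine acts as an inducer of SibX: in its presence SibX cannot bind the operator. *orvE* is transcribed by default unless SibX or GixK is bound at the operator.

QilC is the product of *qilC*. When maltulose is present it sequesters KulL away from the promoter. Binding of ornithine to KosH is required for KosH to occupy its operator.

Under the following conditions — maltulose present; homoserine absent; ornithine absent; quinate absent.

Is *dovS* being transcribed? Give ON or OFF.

Maltulose is present, so KulL is inactive.
Homoserine is absent, so SibX is active.
Quinate is absent, so GixK is inactive.
With repressor SibX bound, *orvE* is not transcribed.
So OrvE is not produced.
Required activator OrvE is absent, so *qilC* is not transcribed.
So QilC is not produced.
Ornithine is absent, so KosH is inactive.
Required activator QilC is absent, so *kepF* is not transcribed.
So KepF is not produced.
Required activator KulL is absent, so *dovS* is not transcribed.

OFF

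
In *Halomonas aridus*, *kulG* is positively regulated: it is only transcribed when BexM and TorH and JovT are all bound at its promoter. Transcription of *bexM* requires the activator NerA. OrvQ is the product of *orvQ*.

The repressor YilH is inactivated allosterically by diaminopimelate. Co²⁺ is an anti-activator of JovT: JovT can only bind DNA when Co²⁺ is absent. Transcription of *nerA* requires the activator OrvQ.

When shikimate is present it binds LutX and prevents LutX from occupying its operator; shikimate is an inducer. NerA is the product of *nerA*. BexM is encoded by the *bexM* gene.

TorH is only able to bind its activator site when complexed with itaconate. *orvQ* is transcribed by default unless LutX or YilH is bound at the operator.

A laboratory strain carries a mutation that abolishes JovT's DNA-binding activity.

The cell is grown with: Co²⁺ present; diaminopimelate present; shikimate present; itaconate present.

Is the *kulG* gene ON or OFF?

OFF

Shikimate is present, so LutX is inactive.
Diaminopimelate is present, so YilH is inactive.
With no repressor bound, *orvQ* is transcribed.
So OrvQ is produced and active.
No repressor is bound and OrvQ is active, so *nerA* is transcribed.
So NerA is produced and active.
No repressor is bound and NerA is active, so *bexM* is transcribed.
So BexM is produced and active.
Itaconate is present, so TorH is active.
JovT is non-functional in this strain, so it has no effect.
Required activator JovT is absent, so *kulG* is not transcribed.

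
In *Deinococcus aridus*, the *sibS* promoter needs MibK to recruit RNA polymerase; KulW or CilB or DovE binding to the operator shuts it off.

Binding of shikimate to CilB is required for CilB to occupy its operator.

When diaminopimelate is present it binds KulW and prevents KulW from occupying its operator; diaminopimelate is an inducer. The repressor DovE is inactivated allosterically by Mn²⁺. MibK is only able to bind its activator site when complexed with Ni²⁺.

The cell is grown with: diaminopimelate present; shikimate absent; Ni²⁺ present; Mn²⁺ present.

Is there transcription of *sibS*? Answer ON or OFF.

Diaminopimelate is present, so KulW is inactive.
Shikimate is absent, so CilB is inactive.
Mn²⁺ is present, so DovE is inactive.
Ni²⁺ is present, so MibK is active.
No repressor is bound and MibK is active, so *sibS* is transcribed.

ON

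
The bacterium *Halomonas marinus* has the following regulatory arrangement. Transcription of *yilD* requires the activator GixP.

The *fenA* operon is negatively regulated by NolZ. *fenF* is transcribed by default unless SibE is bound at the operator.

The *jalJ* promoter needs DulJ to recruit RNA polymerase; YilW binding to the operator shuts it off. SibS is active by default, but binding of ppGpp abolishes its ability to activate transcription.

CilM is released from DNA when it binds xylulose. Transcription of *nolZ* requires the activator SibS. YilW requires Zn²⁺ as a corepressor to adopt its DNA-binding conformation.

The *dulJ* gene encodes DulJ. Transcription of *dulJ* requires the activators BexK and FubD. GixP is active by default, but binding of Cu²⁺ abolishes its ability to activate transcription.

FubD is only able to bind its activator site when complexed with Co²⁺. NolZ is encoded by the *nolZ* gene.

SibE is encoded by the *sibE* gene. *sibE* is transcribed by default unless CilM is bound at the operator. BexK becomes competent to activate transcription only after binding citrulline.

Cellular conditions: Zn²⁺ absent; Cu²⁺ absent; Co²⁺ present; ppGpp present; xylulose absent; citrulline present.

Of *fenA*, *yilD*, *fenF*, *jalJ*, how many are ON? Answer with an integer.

ppGpp is present, so SibS is inactive.
Required activator SibS is absent, so *nolZ* is not transcribed.
So NolZ is not produced.
With no repressor bound, *fenA* is transcribed.
→ *fenA* is ON.
Cu²⁺ is absent, so GixP is active.
No repressor is bound and GixP is active, so *yilD* is transcribed.
→ *yilD* is ON.
Xylulose is absent, so CilM is active.
With repressor CilM bound, *sibE* is not transcribed.
So SibE is not produced.
With no repressor bound, *fenF* is transcribed.
→ *fenF* is ON.
Citrulline is present, so BexK is active.
Co²⁺ is present, so FubD is active.
No repressor is bound and BexK and FubD are active, so *dulJ* is transcribed.
So DulJ is produced and active.
Zn²⁺ is absent, so YilW is inactive.
No repressor is bound and DulJ is active, so *jalJ* is transcribed.
→ *jalJ* is ON.
4 of the 4 genes are transcribed.

4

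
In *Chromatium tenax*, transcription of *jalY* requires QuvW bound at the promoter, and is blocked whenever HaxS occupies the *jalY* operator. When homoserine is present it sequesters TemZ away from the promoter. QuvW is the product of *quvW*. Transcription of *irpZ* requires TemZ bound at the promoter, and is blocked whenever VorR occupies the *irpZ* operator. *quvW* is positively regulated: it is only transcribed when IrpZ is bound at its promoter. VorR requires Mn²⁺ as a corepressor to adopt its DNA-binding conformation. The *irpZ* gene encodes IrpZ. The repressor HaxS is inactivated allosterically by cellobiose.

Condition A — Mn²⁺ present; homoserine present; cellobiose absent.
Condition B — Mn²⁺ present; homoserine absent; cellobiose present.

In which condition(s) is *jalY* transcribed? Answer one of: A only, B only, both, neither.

Condition A:
Mn²⁺ is present, so VorR is active.
Homoserine is present, so TemZ is inactive.
With repressor VorR bound, *irpZ* is not transcribed.
So IrpZ is not produced.
Required activator IrpZ is absent, so *quvW* is not transcribed.
So QuvW is not produced.
Cellobiose is absent, so HaxS is active.
With repressor HaxS bound, *jalY* is not transcribed.
→ *jalY* is OFF in A.
Condition B:
Mn²⁺ is present, so VorR is active.
Homoserine is absent, so TemZ is active.
With repressor VorR bound, *irpZ* is not transcribed.
So IrpZ is not produced.
Required activator IrpZ is absent, so *quvW* is not transcribed.
So QuvW is not produced.
Cellobiose is present, so HaxS is inactive.
Required activator QuvW is absent, so *jalY* is not transcribed.
→ *jalY* is OFF in B.

neither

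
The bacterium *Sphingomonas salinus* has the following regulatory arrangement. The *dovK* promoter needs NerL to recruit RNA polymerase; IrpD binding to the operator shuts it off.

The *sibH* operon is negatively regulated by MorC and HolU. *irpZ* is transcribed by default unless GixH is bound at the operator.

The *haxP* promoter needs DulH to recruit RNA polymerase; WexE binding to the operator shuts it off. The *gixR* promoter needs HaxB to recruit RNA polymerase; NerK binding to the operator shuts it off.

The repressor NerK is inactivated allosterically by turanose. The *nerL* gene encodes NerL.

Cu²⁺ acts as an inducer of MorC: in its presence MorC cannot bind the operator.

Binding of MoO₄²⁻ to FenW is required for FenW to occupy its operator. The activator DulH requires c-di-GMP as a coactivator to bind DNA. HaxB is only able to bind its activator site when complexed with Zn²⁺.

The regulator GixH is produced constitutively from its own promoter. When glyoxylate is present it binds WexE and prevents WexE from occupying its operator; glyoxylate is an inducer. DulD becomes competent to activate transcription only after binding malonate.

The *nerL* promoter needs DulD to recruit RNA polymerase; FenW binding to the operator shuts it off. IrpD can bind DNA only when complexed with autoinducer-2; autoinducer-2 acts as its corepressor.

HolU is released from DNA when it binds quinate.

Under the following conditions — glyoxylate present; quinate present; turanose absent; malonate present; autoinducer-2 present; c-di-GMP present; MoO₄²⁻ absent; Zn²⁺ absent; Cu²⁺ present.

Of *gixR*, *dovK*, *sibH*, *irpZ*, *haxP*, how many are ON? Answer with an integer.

2

Turanose is absent, so NerK is active.
Zn²⁺ is absent, so HaxB is inactive.
With repressor NerK bound, *gixR* is not transcribed.
→ *gixR* is OFF.
Malonate is present, so DulD is active.
MoO₄²⁻ is absent, so FenW is inactive.
No repressor is bound and DulD is active, so *nerL* is transcribed.
So NerL is produced and active.
Autoinducer-2 is present, so IrpD is active.
With repressor IrpD bound, *dovK* is not transcribed.
→ *dovK* is OFF.
Cu²⁺ is present, so MorC is inactive.
Quinate is present, so HolU is inactive.
With no repressor bound, *sibH* is transcribed.
→ *sibH* is ON.
GixH is produced constitutively and is active.
With repressor GixH bound, *irpZ* is not transcribed.
→ *irpZ* is OFF.
Glyoxylate is present, so WexE is inactive.
c-di-GMP is present, so DulH is active.
No repressor is bound and DulH is active, so *haxP* is transcribed.
→ *haxP* is ON.
2 of the 5 genes are transcribed.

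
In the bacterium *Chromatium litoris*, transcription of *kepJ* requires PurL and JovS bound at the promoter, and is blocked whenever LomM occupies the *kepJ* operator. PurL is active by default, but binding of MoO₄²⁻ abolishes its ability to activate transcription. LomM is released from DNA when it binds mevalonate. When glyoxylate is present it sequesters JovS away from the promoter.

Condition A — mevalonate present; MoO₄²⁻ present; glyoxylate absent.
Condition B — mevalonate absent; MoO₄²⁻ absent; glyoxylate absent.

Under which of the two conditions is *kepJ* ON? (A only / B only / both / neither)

neither

Condition A:
Mevalonate is present, so LomM is inactive.
MoO₄²⁻ is present, so PurL is inactive.
Glyoxylate is absent, so JovS is active.
Required activator PurL is absent, so *kepJ* is not transcribed.
→ *kepJ* is OFF in A.
Condition B:
Mevalonate is absent, so LomM is active.
MoO₄²⁻ is absent, so PurL is active.
Glyoxylate is absent, so JovS is active.
With repressor LomM bound, *kepJ* is not transcribed.
→ *kepJ* is OFF in B.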